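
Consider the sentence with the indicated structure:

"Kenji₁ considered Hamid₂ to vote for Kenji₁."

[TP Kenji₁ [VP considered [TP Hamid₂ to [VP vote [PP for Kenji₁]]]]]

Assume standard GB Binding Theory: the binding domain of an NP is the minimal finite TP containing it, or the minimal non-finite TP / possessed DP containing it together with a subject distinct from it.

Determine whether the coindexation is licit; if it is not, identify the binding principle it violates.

Principle C

The two coindexed NPs are *Kenji₁* (the higher occurrence) and *Kenji₁* (the lower occurrence).
*Kenji₁* (the lower occurrence) is an R-expression. Principle C requires it to be free everywhere.
*Kenji₁* (the higher occurrence) c-commands it and carries the same index.
The R-expression is bound → Principle C violation.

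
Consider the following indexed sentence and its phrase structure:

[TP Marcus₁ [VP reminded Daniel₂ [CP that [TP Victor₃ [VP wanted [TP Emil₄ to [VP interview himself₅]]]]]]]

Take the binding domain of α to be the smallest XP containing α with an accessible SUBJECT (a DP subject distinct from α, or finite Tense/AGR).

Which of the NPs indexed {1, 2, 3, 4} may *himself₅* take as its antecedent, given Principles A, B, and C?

*himself* is an anaphor, so Principle A applies: it must be bound in its binding domain.
Binding domain of *himself₅*: the embedded TP, whose subject is Emil₄.
*Marcus₁* c-commands the anaphor but is outside its binding domain → cannot satisfy Principle A.
*Daniel₂* c-commands the anaphor but is outside its binding domain → cannot satisfy Principle A.
*Victor₃* c-commands the anaphor but is outside its binding domain → cannot satisfy Principle A.
*Emil₄* c-commands the anaphor within its binding domain → licit binder.

{4}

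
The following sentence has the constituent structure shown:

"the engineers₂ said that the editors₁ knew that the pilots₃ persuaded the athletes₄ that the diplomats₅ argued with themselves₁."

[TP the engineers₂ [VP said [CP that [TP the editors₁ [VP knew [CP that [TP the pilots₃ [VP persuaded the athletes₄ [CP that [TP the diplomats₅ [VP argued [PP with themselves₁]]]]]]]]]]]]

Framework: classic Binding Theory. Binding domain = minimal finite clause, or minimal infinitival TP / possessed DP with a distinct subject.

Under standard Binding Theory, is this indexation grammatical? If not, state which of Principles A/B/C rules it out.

The two coindexed NPs are *the editors₁* and *themselves₁*.
*themselves₁* is an anaphor. Principle A requires it to be bound within its binding domain — the embedded TP, whose subject is the diplomats₅.
Within that domain it is c-commanded by *the diplomats₅*, which does not share its index.
*the editors₁* does c-command the anaphor, but from outside its binding domain.
The anaphor is unbound in its domain → Principle A violation.

Principle A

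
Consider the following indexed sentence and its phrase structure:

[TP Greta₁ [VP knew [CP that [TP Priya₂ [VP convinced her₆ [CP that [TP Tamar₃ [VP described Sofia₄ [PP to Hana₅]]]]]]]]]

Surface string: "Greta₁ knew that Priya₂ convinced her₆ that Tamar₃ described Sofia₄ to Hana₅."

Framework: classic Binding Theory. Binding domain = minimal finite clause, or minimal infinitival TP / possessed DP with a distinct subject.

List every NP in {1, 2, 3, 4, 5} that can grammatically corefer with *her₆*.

{1}

*her* is a pronoun, so Principle B applies: it must be free in its binding domain.
Binding domain of *her₆*: the embedded TP, whose subject is Priya₂.
*Greta₁* c-commands the pronoun but from outside its binding domain, and is not c-commanded by it → coindexation permitted.
*Priya₂* c-commands the pronoun within its binding domain → coindexation would violate Principle B.
*Tamar₃*: the pronoun c-commands this R-expression → coindexation would violate Principle C on *Tamar₃*.
*Sofia₄*: the pronoun c-commands this R-expression → coindexation would violate Principle C on *Sofia₄*.
*Hana₅*: the pronoun c-commands this R-expression → coindexation would violate Principle C on *Hana₅*.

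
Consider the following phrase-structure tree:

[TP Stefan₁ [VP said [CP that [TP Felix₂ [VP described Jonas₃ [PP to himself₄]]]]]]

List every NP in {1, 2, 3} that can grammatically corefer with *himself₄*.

{2, 3}

*himself* is an anaphor, so Principle A applies: it must be bound in its binding domain.
Binding domain of *himself₄*: the embedded TP, whose subject is Felix₂.
*Stefan₁* c-commands the anaphor but is outside its binding domain → cannot satisfy Principle A.
*Felix₂* c-commands the anaphor within its binding domain → licit binder.
*Jonas₃* c-commands the anaphor within its binding domain → licit binder.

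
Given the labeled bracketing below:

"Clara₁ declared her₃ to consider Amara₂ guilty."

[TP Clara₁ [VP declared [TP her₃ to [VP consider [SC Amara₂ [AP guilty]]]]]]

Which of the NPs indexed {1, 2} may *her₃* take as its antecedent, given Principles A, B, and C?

none

*her* is a pronoun, so Principle B applies: it must be free in its binding domain.
Binding domain of *her₃*: the matrix TP, whose subject is Clara₁.
*Clara₁* c-commands the pronoun within its binding domain → coindexation would violate Principle B.
*Amara₂*: the pronoun c-commands this R-expression → coindexation would violate Principle C on *Amara₂*.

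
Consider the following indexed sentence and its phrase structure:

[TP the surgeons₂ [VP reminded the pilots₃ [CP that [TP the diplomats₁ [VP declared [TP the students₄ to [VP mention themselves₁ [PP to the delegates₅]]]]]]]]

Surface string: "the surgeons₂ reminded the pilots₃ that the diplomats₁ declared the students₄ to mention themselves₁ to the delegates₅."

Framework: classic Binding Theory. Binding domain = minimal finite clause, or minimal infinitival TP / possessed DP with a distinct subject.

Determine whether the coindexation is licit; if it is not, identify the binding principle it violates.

Principle A

The two coindexed NPs are *the diplomats₁* and *themselves₁*.
*themselves₁* is an anaphor. Principle A requires it to be bound within its binding domain — the embedded TP, whose subject is the students₄.
Within that domain it is c-commanded by *the students₄*, which does not share its index.
*the diplomats₁* does c-command the anaphor, but from outside its binding domain.
The anaphor is unbound in its domain → Principle A violation.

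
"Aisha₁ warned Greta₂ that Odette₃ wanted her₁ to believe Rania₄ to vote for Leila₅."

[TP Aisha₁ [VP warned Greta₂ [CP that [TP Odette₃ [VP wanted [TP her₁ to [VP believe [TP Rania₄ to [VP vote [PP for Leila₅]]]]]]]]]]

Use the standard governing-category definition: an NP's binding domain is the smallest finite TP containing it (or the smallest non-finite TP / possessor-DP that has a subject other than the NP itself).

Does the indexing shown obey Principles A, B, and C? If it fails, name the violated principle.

grammatical

The two coindexed NPs are *Aisha₁* and *her₁*.
*her₁* is a pronoun; its binding domain is the embedded TP, whose subject is Odette₃. Within that domain it is c-commanded only by *Odette₃*, which carries a different index — the pronoun is free locally, so Principle B holds.
*Aisha₁* is an R-expression; *her₁* does not c-command it, and no other NP shares its index, so Principle C is satisfied.
All principles are respected.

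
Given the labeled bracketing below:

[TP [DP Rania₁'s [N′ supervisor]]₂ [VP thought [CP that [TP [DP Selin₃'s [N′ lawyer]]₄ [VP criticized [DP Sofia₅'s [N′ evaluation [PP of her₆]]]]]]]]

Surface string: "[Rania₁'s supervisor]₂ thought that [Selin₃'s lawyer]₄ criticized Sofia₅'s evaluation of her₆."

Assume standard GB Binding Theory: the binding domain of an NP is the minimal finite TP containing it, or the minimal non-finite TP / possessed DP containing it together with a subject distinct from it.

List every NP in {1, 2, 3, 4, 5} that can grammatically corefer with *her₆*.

{1, 2, 3, 4}

*her* is a pronoun, so Principle B applies: it must be free in its binding domain.
Binding domain of *her₆*: the possessed DP, whose subject is Sofia₅.
*Rania₁* and the pronoun do not c-command one another → neither Principle B nor Principle C is at stake; coindexation permitted.
*[Rania₁'s supervisor]₂* c-commands the pronoun but from outside its binding domain, and is not c-commanded by it → coindexation permitted.
*Selin₃* and the pronoun do not c-command one another → neither Principle B nor Principle C is at stake; coindexation permitted.
*[Selin₃'s lawyer]₄* c-commands the pronoun but from outside its binding domain, and is not c-commanded by it → coindexation permitted.
*Sofia₅* c-commands the pronoun within its binding domain → coindexation would violate Principle B.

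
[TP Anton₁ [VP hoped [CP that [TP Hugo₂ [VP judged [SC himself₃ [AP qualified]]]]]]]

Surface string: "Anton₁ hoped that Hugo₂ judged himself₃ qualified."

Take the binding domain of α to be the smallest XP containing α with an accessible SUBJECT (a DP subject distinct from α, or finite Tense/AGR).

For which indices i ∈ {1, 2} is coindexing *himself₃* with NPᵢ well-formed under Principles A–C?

*himself* is an anaphor, so Principle A applies: it must be bound in its binding domain.
Binding domain of *himself₃*: the embedded TP, whose subject is Hugo₂.
*Anton₁* c-commands the anaphor but is outside its binding domain → cannot satisfy Principle A.
*Hugo₂* c-commands the anaphor within its binding domain → licit binder.

{2}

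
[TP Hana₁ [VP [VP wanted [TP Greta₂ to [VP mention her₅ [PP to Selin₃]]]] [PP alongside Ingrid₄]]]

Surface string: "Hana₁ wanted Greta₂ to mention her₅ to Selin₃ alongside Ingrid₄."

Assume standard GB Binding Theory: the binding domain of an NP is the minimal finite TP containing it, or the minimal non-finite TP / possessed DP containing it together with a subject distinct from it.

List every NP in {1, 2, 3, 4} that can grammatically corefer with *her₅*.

*her* is a pronoun, so Principle B applies: it must be free in its binding domain.
Binding domain of *her₅*: the embedded TP, whose subject is Greta₂.
*Hana₁* c-commands the pronoun but from outside its binding domain, and is not c-commanded by it → coindexation permitted.
*Greta₂* c-commands the pronoun within its binding domain → coindexation would violate Principle B.
*Selin₃*: the pronoun c-commands this R-expression → coindexation would violate Principle C on *Selin₃*.
*Ingrid₄* and the pronoun do not c-command one another → neither Principle B nor Principle C is at stake; coindexation permitted.

{1, 4}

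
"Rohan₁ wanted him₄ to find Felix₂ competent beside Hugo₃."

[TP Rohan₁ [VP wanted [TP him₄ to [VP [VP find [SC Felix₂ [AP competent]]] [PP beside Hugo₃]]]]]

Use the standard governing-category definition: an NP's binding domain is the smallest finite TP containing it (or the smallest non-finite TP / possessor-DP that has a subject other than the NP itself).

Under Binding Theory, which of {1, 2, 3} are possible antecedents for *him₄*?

none

*him* is a pronoun, so Principle B applies: it must be free in its binding domain.
Binding domain of *him₄*: the matrix TP, whose subject is Rohan₁.
*Rohan₁* c-commands the pronoun within its binding domain → coindexation would violate Principle B.
*Felix₂*: the pronoun c-commands this R-expression → coindexation would violate Principle C on *Felix₂*.
*Hugo₃*: the pronoun c-commands this R-expression → coindexation would violate Principle C on *Hugo₃*.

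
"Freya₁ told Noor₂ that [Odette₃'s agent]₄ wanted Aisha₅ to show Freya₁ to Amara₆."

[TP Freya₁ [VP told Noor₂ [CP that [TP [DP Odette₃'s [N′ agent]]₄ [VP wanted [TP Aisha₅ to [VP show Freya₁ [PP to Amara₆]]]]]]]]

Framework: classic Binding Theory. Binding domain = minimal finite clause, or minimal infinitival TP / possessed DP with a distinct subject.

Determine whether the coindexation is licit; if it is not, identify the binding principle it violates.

Principle C

The two coindexed NPs are *Freya₁* (the higher occurrence) and *Freya₁* (the lower occurrence).
*Freya₁* (the lower occurrence) is an R-expression. Principle C requires it to be free everywhere.
*Freya₁* (the higher occurrence) c-commands it and carries the same index.
The R-expression is bound → Principle C violation.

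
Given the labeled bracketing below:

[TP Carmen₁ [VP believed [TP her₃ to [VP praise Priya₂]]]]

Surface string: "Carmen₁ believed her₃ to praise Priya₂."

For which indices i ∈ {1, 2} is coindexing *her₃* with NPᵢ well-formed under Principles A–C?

none

*her* is a pronoun, so Principle B applies: it must be free in its binding domain.
Binding domain of *her₃*: the matrix TP, whose subject is Carmen₁.
*Carmen₁* c-commands the pronoun within its binding domain → coindexation would violate Principle B.
*Priya₂*: the pronoun c-commands this R-expression → coindexation would violate Principle C on *Priya₂*.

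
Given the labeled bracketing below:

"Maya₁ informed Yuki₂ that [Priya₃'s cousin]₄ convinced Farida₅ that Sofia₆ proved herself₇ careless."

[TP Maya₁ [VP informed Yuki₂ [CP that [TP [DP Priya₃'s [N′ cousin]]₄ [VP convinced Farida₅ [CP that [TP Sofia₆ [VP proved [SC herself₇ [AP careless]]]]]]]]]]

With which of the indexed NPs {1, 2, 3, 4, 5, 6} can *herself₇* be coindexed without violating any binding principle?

*herself* is an anaphor, so Principle A applies: it must be bound in its binding domain.
Binding domain of *herself₇*: the embedded TP, whose subject is Sofia₆.
*Maya₁* c-commands the anaphor but is outside its binding domain → cannot satisfy Principle A.
*Yuki₂* c-commands the anaphor but is outside its binding domain → cannot satisfy Principle A.
*Priya₃* does not c-command the anaphor → cannot bind it.
*[Priya₃'s cousin]₄* c-commands the anaphor but is outside its binding domain → cannot satisfy Principle A.
*Farida₅* c-commands the anaphor but is outside its binding domain → cannot satisfy Principle A.
*Sofia₆* c-commands the anaphor within its binding domain → licit binder.

{6}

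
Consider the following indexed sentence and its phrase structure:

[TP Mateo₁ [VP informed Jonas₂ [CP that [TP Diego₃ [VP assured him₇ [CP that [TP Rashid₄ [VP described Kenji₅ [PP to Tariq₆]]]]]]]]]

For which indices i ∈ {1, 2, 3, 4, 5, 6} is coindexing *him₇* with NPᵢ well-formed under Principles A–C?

*him* is a pronoun, so Principle B applies: it must be free in its binding domain.
Binding domain of *him₇*: the embedded TP, whose subject is Diego₃.
*Mateo₁* c-commands the pronoun but from outside its binding domain, and is not c-commanded by it → coindexation permitted.
*Jonas₂* c-commands the pronoun but from outside its binding domain, and is not c-commanded by it → coindexation permitted.
*Diego₃* c-commands the pronoun within its binding domain → coindexation would violate Principle B.
*Rashid₄*: the pronoun c-commands this R-expression → coindexation would violate Principle C on *Rashid₄*.
*Kenji₅*: the pronoun c-commands this R-expression → coindexation would violate Principle C on *Kenji₅*.
*Tariq₆*: the pronoun c-commands this R-expression → coindexation would violate Principle C on *Tariq₆*.

{1, 2}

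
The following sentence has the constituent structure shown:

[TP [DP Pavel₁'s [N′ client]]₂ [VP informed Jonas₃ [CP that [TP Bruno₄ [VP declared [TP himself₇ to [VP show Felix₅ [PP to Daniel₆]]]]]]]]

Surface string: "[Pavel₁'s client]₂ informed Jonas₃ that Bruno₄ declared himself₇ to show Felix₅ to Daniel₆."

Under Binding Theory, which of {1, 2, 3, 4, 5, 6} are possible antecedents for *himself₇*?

*himself* is an anaphor, so Principle A applies: it must be bound in its binding domain.
Binding domain of *himself₇*: the embedded TP, whose subject is Bruno₄.
*Pavel₁* does not c-command the anaphor → cannot bind it.
*[Pavel₁'s client]₂* c-commands the anaphor but is outside its binding domain → cannot satisfy Principle A.
*Jonas₃* c-commands the anaphor but is outside its binding domain → cannot satisfy Principle A.
*Bruno₄* c-commands the anaphor within its binding domain → licit binder.
*Felix₅* does not c-command the anaphor → cannot bind it.
*Daniel₆* does not c-command the anaphor → cannot bind it.

{4}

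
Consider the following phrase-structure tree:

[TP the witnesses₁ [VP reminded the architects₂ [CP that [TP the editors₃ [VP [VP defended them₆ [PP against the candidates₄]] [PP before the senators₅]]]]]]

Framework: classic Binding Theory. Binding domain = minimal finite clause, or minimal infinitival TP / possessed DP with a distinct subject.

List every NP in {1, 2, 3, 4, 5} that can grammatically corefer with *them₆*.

{1, 2, 5}

*them* is a pronoun, so Principle B applies: it must be free in its binding domain.
Binding domain of *them₆*: the embedded TP, whose subject is the editors₃.
*the witnesses₁* c-commands the pronoun but from outside its binding domain, and is not c-commanded by it → coindexation permitted.
*the architects₂* c-commands the pronoun but from outside its binding domain, and is not c-commanded by it → coindexation permitted.
*the editors₃* c-commands the pronoun within its binding domain → coindexation would violate Principle B.
*the candidates₄*: the pronoun c-commands this R-expression → coindexation would violate Principle C on *the candidates₄*.
*the senators₅* and the pronoun do not c-command one another → neither Principle B nor Principle C is at stake; coindexation permitted.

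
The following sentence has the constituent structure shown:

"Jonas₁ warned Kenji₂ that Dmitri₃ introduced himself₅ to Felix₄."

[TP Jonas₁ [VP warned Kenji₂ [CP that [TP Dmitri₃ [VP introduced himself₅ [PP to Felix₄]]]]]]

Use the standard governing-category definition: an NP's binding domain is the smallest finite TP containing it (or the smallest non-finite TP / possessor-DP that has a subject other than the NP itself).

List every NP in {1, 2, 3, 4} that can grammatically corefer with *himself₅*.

{3}

*himself* is an anaphor, so Principle A applies: it must be bound in its binding domain.
Binding domain of *himself₅*: the embedded TP, whose subject is Dmitri₃.
*Jonas₁* c-commands the anaphor but is outside its binding domain → cannot satisfy Principle A.
*Kenji₂* c-commands the anaphor but is outside its binding domain → cannot satisfy Principle A.
*Dmitri₃* c-commands the anaphor within its binding domain → licit binder.
*Felix₄* does not c-command the anaphor → cannot bind it.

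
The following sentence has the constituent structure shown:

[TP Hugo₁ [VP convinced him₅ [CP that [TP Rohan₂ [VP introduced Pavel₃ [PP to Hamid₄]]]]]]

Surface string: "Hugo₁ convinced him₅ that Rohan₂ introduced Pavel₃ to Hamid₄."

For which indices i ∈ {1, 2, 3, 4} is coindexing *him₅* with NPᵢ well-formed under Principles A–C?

*him* is a pronoun, so Principle B applies: it must be free in its binding domain.
Binding domain of *him₅*: the matrix TP, whose subject is Hugo₁.
*Hugo₁* c-commands the pronoun within its binding domain → coindexation would violate Principle B.
*Rohan₂*: the pronoun c-commands this R-expression → coindexation would violate Principle C on *Rohan₂*.
*Pavel₃*: the pronoun c-commands this R-expression → coindexation would violate Principle C on *Pavel₃*.
*Hamid₄*: the pronoun c-commands this R-expression → coindexation would violate Principle C on *Hamid₄*.

none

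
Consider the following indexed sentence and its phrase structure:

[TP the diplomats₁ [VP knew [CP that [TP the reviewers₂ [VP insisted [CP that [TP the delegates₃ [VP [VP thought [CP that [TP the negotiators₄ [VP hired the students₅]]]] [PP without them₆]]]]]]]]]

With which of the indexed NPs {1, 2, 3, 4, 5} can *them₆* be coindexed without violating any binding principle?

{1, 2, 4, 5}

*them* is a pronoun, so Principle B applies: it must be free in its binding domain.
Binding domain of *them₆*: the embedded TP, whose subject is the delegates₃.
*the diplomats₁* c-commands the pronoun but from outside its binding domain, and is not c-commanded by it → coindexation permitted.
*the reviewers₂* c-commands the pronoun but from outside its binding domain, and is not c-commanded by it → coindexation permitted.
*the delegates₃* c-commands the pronoun within its binding domain → coindexation would violate Principle B.
*the negotiators₄* and the pronoun do not c-command one another → neither Principle B nor Principle C is at stake; coindexation permitted.
*the students₅* and the pronoun do not c-command one another → neither Principle B nor Principle C is at stake; coindexation permitted.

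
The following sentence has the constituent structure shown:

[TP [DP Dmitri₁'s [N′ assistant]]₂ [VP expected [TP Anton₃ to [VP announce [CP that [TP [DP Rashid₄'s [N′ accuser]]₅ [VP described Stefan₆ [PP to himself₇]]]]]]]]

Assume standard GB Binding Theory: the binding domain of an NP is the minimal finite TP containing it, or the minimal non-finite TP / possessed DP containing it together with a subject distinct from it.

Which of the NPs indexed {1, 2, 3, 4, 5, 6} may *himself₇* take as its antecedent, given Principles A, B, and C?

{5, 6}

*himself* is an anaphor, so Principle A applies: it must be bound in its binding domain.
Binding domain of *himself₇*: the embedded TP, whose subject is [Rashid₄'s accuser]₅.
*Dmitri₁* does not c-command the anaphor → cannot bind it.
*[Dmitri₁'s assistant]₂* c-commands the anaphor but is outside its binding domain → cannot satisfy Principle A.
*Anton₃* c-commands the anaphor but is outside its binding domain → cannot satisfy Principle A.
*Rashid₄* does not c-command the anaphor → cannot bind it.
*[Rashid₄'s accuser]₅* c-commands the anaphor within its binding domain → licit binder.
*Stefan₆* c-commands the anaphor within its binding domain → licit binder.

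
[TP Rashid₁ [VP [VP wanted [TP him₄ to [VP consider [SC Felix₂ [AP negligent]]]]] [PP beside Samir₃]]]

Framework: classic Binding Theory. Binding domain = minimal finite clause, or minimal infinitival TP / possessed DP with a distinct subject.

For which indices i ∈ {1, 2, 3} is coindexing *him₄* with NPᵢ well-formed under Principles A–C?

{3}

*him* is a pronoun, so Principle B applies: it must be free in its binding domain.
Binding domain of *him₄*: the matrix TP, whose subject is Rashid₁.
*Rashid₁* c-commands the pronoun within its binding domain → coindexation would violate Principle B.
*Felix₂*: the pronoun c-commands this R-expression → coindexation would violate Principle C on *Felix₂*.
*Samir₃* and the pronoun do not c-command one another → neither Principle B nor Principle C is at stake; coindexation permitted.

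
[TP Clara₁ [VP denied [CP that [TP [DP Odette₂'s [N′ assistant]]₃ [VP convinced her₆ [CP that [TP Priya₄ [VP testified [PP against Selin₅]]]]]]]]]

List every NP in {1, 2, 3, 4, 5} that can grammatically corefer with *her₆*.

*her* is a pronoun, so Principle B applies: it must be free in its binding domain.
Binding domain of *her₆*: the embedded TP, whose subject is [Odette₂'s assistant]₃.
*Clara₁* c-commands the pronoun but from outside its binding domain, and is not c-commanded by it → coindexation permitted.
*Odette₂* and the pronoun do not c-command one another → neither Principle B nor Principle C is at stake; coindexation permitted.
*[Odette₂'s assistant]₃* c-commands the pronoun within its binding domain → coindexation would violate Principle B.
*Priya₄*: the pronoun c-commands this R-expression → coindexation would violate Principle C on *Priya₄*.
*Selin₅*: the pronoun c-commands this R-expression → coindexation would violate Principle C on *Selin₅*.

{1, 2}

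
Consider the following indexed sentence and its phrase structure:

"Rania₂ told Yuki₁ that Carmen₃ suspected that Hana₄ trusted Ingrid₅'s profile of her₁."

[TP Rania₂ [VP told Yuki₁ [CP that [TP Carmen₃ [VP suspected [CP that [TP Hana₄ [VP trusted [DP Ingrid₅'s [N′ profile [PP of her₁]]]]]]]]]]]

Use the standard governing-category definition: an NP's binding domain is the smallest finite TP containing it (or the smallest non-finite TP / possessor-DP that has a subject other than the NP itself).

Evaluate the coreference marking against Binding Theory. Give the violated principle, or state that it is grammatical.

grammatical

The two coindexed NPs are *Yuki₁* and *her₁*.
*her₁* is a pronoun; its binding domain is the possessed DP, whose subject is Ingrid₅. Within that domain it is c-commanded only by *Ingrid₅*, which carries a different index — the pronoun is free locally, so Principle B holds.
*Yuki₁* is an R-expression; *her₁* does not c-command it, and no other NP shares its index, so Principle C is satisfied.
All principles are respected.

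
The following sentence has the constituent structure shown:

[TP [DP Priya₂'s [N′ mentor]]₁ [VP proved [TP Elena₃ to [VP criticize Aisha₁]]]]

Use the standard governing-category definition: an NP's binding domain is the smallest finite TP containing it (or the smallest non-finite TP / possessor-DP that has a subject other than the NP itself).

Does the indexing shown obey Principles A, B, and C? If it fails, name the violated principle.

The two coindexed NPs are *[Priya₂'s mentor]₁* and *Aisha₁*.
*Aisha₁* is an R-expression. Principle C requires it to be free everywhere.
*[Priya₂'s mentor]₁* c-commands it and carries the same index.
The R-expression is bound → Principle C violation.

Principle C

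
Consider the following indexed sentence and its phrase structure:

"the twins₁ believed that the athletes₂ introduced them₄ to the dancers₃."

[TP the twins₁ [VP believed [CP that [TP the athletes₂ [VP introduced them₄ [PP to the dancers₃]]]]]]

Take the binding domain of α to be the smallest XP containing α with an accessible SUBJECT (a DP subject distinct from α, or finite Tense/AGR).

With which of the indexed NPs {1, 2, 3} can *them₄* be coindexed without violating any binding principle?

{1}

*them* is a pronoun, so Principle B applies: it must be free in its binding domain.
Binding domain of *them₄*: the embedded TP, whose subject is the athletes₂.
*the twins₁* c-commands the pronoun but from outside its binding domain, and is not c-commanded by it → coindexation permitted.
*the athletes₂* c-commands the pronoun within its binding domain → coindexation would violate Principle B.
*the dancers₃*: the pronoun c-commands this R-expression → coindexation would violate Principle C on *the dancers₃*.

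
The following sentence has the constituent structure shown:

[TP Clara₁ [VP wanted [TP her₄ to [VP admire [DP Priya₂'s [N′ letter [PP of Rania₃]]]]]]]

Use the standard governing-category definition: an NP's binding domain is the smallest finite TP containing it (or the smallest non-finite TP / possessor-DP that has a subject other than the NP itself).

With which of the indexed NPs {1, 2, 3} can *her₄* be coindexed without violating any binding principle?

none

*her* is a pronoun, so Principle B applies: it must be free in its binding domain.
Binding domain of *her₄*: the matrix TP, whose subject is Clara₁.
*Clara₁* c-commands the pronoun within its binding domain → coindexation would violate Principle B.
*Priya₂*: the pronoun c-commands this R-expression → coindexation would violate Principle C on *Priya₂*.
*Rania₃*: the pronoun c-commands this R-expression → coindexation would violate Principle C on *Rania₃*.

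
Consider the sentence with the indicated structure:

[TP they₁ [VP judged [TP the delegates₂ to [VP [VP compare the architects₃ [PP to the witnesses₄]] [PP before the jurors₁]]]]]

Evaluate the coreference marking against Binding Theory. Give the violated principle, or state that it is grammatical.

Principle C

The two coindexed NPs are *they₁* and *the jurors₁*.
*the jurors₁* is an R-expression. Principle C requires it to be free everywhere.
*they₁* c-commands it and carries the same index.
The R-expression is bound → Principle C violation.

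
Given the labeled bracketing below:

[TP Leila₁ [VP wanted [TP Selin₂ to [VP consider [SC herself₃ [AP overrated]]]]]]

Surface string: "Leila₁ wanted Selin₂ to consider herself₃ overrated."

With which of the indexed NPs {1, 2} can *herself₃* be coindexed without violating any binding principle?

{2}

*herself* is an anaphor, so Principle A applies: it must be bound in its binding domain.
Binding domain of *herself₃*: the embedded TP, whose subject is Selin₂.
*Leila₁* c-commands the anaphor but is outside its binding domain → cannot satisfy Principle A.
*Selin₂* c-commands the anaphor within its binding domain → licit binder.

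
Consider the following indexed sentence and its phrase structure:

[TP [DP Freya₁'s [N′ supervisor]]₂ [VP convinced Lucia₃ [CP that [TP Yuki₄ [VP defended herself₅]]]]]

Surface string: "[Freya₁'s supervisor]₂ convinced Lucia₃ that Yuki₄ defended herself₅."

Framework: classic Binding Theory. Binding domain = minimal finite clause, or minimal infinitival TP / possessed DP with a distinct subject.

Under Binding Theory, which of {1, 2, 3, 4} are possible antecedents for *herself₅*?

{4}

*herself* is an anaphor, so Principle A applies: it must be bound in its binding domain.
Binding domain of *herself₅*: the embedded TP, whose subject is Yuki₄.
*Freya₁* does not c-command the anaphor → cannot bind it.
*[Freya₁'s supervisor]₂* c-commands the anaphor but is outside its binding domain → cannot satisfy Principle A.
*Lucia₃* c-commands the anaphor but is outside its binding domain → cannot satisfy Principle A.
*Yuki₄* c-commands the anaphor within its binding domain → licit binder.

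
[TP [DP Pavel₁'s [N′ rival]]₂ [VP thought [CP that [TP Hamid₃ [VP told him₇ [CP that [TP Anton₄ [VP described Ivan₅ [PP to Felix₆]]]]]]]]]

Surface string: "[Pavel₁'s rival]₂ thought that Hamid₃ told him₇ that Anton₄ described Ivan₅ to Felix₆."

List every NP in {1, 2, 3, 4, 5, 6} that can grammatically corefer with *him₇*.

{1, 2}

*him* is a pronoun, so Principle B applies: it must be free in its binding domain.
Binding domain of *him₇*: the embedded TP, whose subject is Hamid₃.
*Pavel₁* and the pronoun do not c-command one another → neither Principle B nor Principle C is at stake; coindexation permitted.
*[Pavel₁'s rival]₂* c-commands the pronoun but from outside its binding domain, and is not c-commanded by it → coindexation permitted.
*Hamid₃* c-commands the pronoun within its binding domain → coindexation would violate Principle B.
*Anton₄*: the pronoun c-commands this R-expression → coindexation would violate Principle C on *Anton₄*.
*Ivan₅*: the pronoun c-commands this R-expression → coindexation would violate Principle C on *Ivan₅*.
*Felix₆*: the pronoun c-commands this R-expression → coindexation would violate Principle C on *Felix₆*.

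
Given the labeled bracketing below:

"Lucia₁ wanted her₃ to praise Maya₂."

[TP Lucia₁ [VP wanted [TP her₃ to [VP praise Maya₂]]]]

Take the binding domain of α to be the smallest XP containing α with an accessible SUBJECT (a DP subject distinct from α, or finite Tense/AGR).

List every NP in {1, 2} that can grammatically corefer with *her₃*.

none

*her* is a pronoun, so Principle B applies: it must be free in its binding domain.
Binding domain of *her₃*: the matrix TP, whose subject is Lucia₁.
*Lucia₁* c-commands the pronoun within its binding domain → coindexation would violate Principle B.
*Maya₂*: the pronoun c-commands this R-expression → coindexation would violate Principle C on *Maya₂*.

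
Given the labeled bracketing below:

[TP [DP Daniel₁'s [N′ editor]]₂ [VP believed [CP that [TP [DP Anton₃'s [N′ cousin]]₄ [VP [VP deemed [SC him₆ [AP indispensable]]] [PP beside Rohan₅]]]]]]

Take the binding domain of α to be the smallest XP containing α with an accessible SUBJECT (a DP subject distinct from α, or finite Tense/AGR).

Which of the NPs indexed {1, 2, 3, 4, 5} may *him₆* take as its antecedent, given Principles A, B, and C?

{1, 2, 3, 5}

*him* is a pronoun, so Principle B applies: it must be free in its binding domain.
Binding domain of *him₆*: the embedded TP, whose subject is [Anton₃'s cousin]₄.
*Daniel₁* and the pronoun do not c-command one another → neither Principle B nor Principle C is at stake; coindexation permitted.
*[Daniel₁'s editor]₂* c-commands the pronoun but from outside its binding domain, and is not c-commanded by it → coindexation permitted.
*Anton₃* and the pronoun do not c-command one another → neither Principle B nor Principle C is at stake; coindexation permitted.
*[Anton₃'s cousin]₄* c-commands the pronoun within its binding domain → coindexation would violate Principle B.
*Rohan₅* and the pronoun do not c-command one another → neither Principle B nor Principle C is at stake; coindexation permitted.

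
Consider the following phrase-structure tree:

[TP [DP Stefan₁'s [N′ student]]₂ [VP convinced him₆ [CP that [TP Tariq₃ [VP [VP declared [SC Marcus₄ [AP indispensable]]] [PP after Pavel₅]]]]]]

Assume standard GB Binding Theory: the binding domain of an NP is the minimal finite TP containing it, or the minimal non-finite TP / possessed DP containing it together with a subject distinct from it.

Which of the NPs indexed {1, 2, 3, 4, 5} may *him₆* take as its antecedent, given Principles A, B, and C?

*him* is a pronoun, so Principle B applies: it must be free in its binding domain.
Binding domain of *him₆*: the matrix TP, whose subject is [Stefan₁'s student]₂.
*Stefan₁* and the pronoun do not c-command one another → neither Principle B nor Principle C is at stake; coindexation permitted.
*[Stefan₁'s student]₂* c-commands the pronoun within its binding domain → coindexation would violate Principle B.
*Tariq₃*: the pronoun c-commands this R-expression → coindexation would violate Principle C on *Tariq₃*.
*Marcus₄*: the pronoun c-commands this R-expression → coindexation would violate Principle C on *Marcus₄*.
*Pavel₅*: the pronoun c-commands this R-expression → coindexation would violate Principle C on *Pavel₅*.

{1}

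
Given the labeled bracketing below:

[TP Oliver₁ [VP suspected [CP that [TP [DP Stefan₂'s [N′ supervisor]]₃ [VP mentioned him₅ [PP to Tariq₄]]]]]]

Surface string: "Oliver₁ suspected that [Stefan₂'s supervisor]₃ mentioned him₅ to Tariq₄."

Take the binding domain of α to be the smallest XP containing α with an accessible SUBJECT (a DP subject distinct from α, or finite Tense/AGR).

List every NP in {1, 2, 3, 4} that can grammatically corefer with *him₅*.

*him* is a pronoun, so Principle B applies: it must be free in its binding domain.
Binding domain of *him₅*: the embedded TP, whose subject is [Stefan₂'s supervisor]₃.
*Oliver₁* c-commands the pronoun but from outside its binding domain, and is not c-commanded by it → coindexation permitted.
*Stefan₂* and the pronoun do not c-command one another → neither Principle B nor Principle C is at stake; coindexation permitted.
*[Stefan₂'s supervisor]₃* c-commands the pronoun within its binding domain → coindexation would violate Principle B.
*Tariq₄*: the pronoun c-commands this R-expression → coindexation would violate Principle C on *Tariq₄*.

{1, 2}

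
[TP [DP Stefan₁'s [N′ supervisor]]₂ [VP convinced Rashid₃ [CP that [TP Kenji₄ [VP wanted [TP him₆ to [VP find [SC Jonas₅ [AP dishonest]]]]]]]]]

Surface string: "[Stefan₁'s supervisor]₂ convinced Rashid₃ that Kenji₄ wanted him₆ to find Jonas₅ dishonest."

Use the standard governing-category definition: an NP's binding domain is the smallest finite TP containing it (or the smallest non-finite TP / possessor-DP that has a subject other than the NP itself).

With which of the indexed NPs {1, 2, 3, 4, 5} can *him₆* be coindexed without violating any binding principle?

*him* is a pronoun, so Principle B applies: it must be free in its binding domain.
Binding domain of *him₆*: the embedded TP, whose subject is Kenji₄.
*Stefan₁* and the pronoun do not c-command one another → neither Principle B nor Principle C is at stake; coindexation permitted.
*[Stefan₁'s supervisor]₂* c-commands the pronoun but from outside its binding domain, and is not c-commanded by it → coindexation permitted.
*Rashid₃* c-commands the pronoun but from outside its binding domain, and is not c-commanded by it → coindexation permitted.
*Kenji₄* c-commands the pronoun within its binding domain → coindexation would violate Principle B.
*Jonas₅*: the pronoun c-commands this R-expression → coindexation would violate Principle C on *Jonas₅*.

{1, 2, 3}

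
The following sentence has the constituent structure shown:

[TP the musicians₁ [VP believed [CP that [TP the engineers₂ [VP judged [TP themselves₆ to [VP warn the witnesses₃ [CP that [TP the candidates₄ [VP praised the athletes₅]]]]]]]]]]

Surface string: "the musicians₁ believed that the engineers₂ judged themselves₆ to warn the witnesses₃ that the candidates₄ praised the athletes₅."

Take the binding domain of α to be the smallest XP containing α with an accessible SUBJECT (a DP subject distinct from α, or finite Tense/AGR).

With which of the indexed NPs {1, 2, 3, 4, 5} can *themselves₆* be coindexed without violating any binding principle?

*themselves* is an anaphor, so Principle A applies: it must be bound in its binding domain.
Binding domain of *themselves₆*: the embedded TP, whose subject is the engineers₂.
*the musicians₁* c-commands the anaphor but is outside its binding domain → cannot satisfy Principle A.
*the engineers₂* c-commands the anaphor within its binding domain → licit binder.
*the witnesses₃* does not c-command the anaphor → cannot bind it.
*the candidates₄* does not c-command the anaphor → cannot bind it.
*the athletes₅* does not c-command the anaphor → cannot bind it.

{2}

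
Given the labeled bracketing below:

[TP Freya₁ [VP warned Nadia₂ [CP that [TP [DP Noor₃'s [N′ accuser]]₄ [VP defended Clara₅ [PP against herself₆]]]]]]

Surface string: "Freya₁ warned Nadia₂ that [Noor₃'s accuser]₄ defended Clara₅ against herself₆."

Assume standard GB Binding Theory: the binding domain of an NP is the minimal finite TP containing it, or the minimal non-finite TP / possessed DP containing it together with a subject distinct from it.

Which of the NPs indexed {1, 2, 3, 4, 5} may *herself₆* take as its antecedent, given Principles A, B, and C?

*herself* is an anaphor, so Principle A applies: it must be bound in its binding domain.
Binding domain of *herself₆*: the embedded TP, whose subject is [Noor₃'s accuser]₄.
*Freya₁* c-commands the anaphor but is outside its binding domain → cannot satisfy Principle A.
*Nadia₂* c-commands the anaphor but is outside its binding domain → cannot satisfy Principle A.
*Noor₃* does not c-command the anaphor → cannot bind it.
*[Noor₃'s accuser]₄* c-commands the anaphor within its binding domain → licit binder.
*Clara₅* c-commands the anaphor within its binding domain → licit binder.

{4, 5}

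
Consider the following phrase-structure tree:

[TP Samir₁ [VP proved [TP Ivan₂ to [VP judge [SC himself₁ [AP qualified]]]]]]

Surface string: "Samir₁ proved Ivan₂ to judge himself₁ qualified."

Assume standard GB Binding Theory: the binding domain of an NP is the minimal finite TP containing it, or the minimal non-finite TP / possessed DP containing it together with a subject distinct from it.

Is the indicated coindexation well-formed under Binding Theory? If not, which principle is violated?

Principle A

The two coindexed NPs are *Samir₁* and *himself₁*.
*himself₁* is an anaphor. Principle A requires it to be bound within its binding domain — the embedded TP, whose subject is Ivan₂.
Within that domain it is c-commanded by *Ivan₂*, which does not share its index.
*Samir₁* does c-command the anaphor, but from outside its binding domain.
The anaphor is unbound in its domain → Principle A violation.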